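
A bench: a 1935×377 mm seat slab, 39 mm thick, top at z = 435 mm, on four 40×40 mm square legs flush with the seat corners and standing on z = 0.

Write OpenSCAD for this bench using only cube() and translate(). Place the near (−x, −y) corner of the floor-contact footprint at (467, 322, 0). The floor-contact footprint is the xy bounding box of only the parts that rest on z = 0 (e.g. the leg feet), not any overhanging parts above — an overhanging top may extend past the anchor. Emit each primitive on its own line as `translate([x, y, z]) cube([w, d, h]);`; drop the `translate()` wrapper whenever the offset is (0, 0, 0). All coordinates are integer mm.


translate([467, 322, 396]) cube([1935, 377, 39]);
translate([467, 322, 0]) cube([40, 40, 396]);
translate([467, 659, 0]) cube([40, 40, 396]);
translate([2362, 322, 0]) cube([40, 40, 396]);
translate([2362, 659, 0]) cube([40, 40, 396]);


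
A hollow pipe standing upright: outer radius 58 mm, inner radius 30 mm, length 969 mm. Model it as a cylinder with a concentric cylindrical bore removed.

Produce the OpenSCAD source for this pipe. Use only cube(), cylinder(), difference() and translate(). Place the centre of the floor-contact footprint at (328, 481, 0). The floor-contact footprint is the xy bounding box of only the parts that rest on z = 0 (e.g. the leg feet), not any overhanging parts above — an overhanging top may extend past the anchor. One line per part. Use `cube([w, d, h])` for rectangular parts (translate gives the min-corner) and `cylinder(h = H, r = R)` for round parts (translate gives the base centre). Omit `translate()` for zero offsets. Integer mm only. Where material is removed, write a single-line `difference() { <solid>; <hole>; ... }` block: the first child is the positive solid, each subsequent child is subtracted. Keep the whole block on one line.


difference() { translate([328, 481, 0]) cylinder(h = 969, r = 58); translate([328, 481, 0]) cylinder(h = 969, r = 30); }


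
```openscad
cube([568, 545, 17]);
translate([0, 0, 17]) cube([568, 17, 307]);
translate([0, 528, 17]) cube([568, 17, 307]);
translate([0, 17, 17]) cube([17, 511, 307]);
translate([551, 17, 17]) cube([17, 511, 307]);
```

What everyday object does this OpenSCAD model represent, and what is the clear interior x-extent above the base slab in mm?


An open box. The internal width is 534 mm.

A 568×545 base slab with four walls standing on it — an open box. The base is 568 mm wide and the walls are 17 mm thick, so the internal width is 568 − 2 × 17 = 534 mm.


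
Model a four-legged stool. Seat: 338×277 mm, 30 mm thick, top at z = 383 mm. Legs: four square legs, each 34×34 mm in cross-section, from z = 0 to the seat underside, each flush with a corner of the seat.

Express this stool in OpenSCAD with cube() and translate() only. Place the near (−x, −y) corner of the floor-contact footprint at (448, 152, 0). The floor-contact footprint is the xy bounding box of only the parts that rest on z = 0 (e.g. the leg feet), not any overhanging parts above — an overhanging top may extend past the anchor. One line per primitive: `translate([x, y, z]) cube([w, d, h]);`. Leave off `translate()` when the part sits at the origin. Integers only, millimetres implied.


translate([448, 152, 353]) cube([338, 277, 30]);
translate([448, 152, 0]) cube([34, 34, 353]);
translate([752, 152, 0]) cube([34, 34, 353]);
translate([448, 395, 0]) cube([34, 34, 353]);
translate([752, 395, 0]) cube([34, 34, 353]);


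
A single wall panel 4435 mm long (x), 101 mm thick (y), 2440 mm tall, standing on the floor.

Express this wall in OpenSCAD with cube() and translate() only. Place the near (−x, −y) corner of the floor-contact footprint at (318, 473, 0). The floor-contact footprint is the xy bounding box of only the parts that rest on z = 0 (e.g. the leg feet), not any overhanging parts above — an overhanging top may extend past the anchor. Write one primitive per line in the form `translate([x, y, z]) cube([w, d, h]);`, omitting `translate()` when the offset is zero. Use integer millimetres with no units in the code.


translate([318, 473, 0]) cube([4435, 101, 2440]);


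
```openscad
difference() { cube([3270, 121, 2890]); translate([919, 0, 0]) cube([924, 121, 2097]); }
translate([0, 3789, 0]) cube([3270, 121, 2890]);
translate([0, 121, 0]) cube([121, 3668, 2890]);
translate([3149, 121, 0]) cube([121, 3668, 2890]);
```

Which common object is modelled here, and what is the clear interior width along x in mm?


A single room. The interior width is 3028 mm.

Four walls enclosing a rectangle with a door in the front wall — a room. Outside width 3270 minus two 121 mm walls gives 3028 mm.


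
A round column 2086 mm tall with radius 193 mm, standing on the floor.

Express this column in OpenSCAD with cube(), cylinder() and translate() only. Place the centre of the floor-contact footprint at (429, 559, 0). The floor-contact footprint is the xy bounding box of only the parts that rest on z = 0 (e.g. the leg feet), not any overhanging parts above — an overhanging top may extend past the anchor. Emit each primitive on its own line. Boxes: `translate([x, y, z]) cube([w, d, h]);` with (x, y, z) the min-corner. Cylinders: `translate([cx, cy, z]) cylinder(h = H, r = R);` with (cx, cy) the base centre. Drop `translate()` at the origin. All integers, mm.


translate([429, 559, 0]) cylinder(h = 2086, r = 193);


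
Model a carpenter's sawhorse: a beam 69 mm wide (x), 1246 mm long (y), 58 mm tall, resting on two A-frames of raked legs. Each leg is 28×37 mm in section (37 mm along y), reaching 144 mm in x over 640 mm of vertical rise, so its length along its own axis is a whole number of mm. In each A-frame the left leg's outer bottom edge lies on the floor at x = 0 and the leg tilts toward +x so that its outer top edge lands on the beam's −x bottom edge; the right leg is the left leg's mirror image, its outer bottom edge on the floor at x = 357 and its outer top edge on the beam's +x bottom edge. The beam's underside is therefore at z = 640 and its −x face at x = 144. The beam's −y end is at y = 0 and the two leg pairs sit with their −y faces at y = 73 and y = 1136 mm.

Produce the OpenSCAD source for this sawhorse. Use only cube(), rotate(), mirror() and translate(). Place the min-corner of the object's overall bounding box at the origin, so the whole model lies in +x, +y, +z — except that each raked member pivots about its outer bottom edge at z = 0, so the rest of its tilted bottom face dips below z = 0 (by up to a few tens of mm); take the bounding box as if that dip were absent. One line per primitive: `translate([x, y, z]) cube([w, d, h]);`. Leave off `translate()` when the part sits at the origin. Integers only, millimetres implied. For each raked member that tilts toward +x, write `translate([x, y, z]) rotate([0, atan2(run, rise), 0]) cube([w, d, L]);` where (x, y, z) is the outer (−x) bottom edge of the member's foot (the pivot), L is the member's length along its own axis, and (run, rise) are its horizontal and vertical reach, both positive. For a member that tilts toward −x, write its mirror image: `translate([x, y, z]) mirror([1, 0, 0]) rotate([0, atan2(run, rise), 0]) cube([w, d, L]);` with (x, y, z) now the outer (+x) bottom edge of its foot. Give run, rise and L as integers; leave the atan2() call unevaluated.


translate([144, 0, 640]) cube([69, 1246, 58]);
translate([0, 73, 0]) rotate([0, atan2(144, 640), 0]) cube([28, 37, 656]);
translate([357, 73, 0]) mirror([1, 0, 0]) rotate([0, atan2(144, 640), 0]) cube([28, 37, 656]);
translate([0, 1136, 0]) rotate([0, atan2(144, 640), 0]) cube([28, 37, 656]);
translate([357, 1136, 0]) mirror([1, 0, 0]) rotate([0, atan2(144, 640), 0]) cube([28, 37, 656]);


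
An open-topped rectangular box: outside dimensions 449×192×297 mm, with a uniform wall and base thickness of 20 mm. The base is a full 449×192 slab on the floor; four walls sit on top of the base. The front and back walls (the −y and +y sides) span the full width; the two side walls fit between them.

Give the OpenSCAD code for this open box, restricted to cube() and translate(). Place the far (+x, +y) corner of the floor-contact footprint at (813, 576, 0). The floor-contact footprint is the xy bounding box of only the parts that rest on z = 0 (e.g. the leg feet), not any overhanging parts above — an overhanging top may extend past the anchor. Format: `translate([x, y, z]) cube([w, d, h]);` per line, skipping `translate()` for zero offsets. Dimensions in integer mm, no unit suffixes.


translate([364, 384, 0]) cube([449, 192, 20]);
translate([364, 384, 20]) cube([449, 20, 277]);
translate([364, 556, 20]) cube([449, 20, 277]);
translate([364, 404, 20]) cube([20, 152, 277]);
translate([793, 404, 20]) cube([20, 152, 277]);


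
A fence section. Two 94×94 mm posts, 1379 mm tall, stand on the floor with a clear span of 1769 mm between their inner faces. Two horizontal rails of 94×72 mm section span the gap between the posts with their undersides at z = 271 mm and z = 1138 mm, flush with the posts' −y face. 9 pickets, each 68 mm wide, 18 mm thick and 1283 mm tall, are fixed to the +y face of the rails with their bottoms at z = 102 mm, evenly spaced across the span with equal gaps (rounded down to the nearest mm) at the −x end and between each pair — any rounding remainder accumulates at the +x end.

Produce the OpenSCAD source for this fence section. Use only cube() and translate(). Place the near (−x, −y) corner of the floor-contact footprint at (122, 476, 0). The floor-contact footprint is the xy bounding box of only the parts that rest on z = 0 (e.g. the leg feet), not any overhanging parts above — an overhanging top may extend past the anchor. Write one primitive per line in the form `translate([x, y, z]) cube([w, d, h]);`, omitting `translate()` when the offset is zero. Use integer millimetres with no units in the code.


translate([122, 476, 0]) cube([94, 94, 1379]);
translate([1985, 476, 0]) cube([94, 94, 1379]);
translate([216, 476, 271]) cube([1769, 94, 72]);
translate([216, 476, 1138]) cube([1769, 94, 72]);
translate([331, 570, 102]) cube([68, 18, 1283]);
translate([514, 570, 102]) cube([68, 18, 1283]);
translate([697, 570, 102]) cube([68, 18, 1283]);
translate([880, 570, 102]) cube([68, 18, 1283]);
translate([1063, 570, 102]) cube([68, 18, 1283]);
translate([1246, 570, 102]) cube([68, 18, 1283]);
translate([1429, 570, 102]) cube([68, 18, 1283]);
translate([1612, 570, 102]) cube([68, 18, 1283]);
translate([1795, 570, 102]) cube([68, 18, 1283]);


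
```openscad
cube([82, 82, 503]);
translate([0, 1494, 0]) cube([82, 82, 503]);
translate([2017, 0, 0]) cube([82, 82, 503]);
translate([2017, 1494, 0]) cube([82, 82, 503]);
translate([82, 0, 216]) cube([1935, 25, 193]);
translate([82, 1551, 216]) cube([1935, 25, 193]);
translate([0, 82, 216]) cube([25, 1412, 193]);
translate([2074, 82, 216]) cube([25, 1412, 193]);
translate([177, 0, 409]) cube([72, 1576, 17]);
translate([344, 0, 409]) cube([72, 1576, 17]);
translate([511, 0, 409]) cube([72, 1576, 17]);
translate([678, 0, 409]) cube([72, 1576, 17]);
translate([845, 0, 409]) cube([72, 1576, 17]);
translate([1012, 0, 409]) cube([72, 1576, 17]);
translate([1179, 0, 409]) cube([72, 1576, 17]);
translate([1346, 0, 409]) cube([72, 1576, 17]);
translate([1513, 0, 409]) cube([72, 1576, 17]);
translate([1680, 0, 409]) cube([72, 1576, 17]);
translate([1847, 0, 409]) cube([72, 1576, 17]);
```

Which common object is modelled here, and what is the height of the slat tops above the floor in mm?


A bed frame. The slat-top height is 426 mm.

Four posts, four rails, and a row of slats — a bed frame. Slats sit on the rails at z = 216 + 193 = 409; with slat thickness 17, the top is 426 mm.


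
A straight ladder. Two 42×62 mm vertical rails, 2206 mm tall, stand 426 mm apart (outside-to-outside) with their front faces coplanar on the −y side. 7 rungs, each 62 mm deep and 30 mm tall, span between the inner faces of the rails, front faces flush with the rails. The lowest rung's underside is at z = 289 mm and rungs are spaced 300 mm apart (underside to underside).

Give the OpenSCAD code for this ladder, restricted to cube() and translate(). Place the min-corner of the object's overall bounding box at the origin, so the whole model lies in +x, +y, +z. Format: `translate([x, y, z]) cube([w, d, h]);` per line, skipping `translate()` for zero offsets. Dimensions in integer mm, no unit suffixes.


cube([42, 62, 2206]);
translate([384, 0, 0]) cube([42, 62, 2206]);
translate([42, 0, 289]) cube([342, 62, 30]);
translate([42, 0, 589]) cube([342, 62, 30]);
translate([42, 0, 889]) cube([342, 62, 30]);
translate([42, 0, 1189]) cube([342, 62, 30]);
translate([42, 0, 1489]) cube([342, 62, 30]);
translate([42, 0, 1789]) cube([342, 62, 30]);
translate([42, 0, 2089]) cube([342, 62, 30]);


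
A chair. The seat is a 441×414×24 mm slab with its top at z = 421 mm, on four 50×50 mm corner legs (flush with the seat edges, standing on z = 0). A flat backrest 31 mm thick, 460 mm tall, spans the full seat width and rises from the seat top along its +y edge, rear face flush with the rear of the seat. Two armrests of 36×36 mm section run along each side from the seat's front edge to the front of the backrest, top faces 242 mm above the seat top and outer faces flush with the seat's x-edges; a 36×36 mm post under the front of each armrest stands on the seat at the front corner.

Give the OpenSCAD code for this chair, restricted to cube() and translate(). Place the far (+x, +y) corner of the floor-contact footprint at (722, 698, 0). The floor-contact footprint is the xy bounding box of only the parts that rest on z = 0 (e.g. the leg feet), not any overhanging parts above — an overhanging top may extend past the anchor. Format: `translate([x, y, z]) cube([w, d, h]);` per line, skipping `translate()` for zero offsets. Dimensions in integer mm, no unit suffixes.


// leg_h = 421 - 24 = 397
// arm post h = 242 - 36 = 206
translate([281, 284, 397]) cube([441, 414, 24]);
translate([281, 284, 0]) cube([50, 50, 397]);
translate([672, 284, 0]) cube([50, 50, 397]);
translate([281, 648, 0]) cube([50, 50, 397]);
translate([672, 648, 0]) cube([50, 50, 397]);
translate([281, 667, 421]) cube([441, 31, 460]);
translate([281, 284, 627]) cube([36, 383, 36]);
translate([686, 284, 627]) cube([36, 383, 36]);
translate([281, 284, 421]) cube([36, 36, 206]);
translate([686, 284, 421]) cube([36, 36, 206]);


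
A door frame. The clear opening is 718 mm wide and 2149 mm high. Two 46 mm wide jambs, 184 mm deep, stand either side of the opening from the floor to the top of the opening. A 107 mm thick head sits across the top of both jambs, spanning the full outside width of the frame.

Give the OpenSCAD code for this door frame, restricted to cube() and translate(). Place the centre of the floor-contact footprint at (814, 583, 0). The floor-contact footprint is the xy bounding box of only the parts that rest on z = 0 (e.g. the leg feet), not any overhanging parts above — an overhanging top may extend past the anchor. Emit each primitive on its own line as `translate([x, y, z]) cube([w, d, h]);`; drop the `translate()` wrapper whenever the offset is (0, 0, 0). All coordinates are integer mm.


translate([409, 491, 0]) cube([46, 184, 2149]);
translate([1173, 491, 0]) cube([46, 184, 2149]);
translate([409, 491, 2149]) cube([810, 184, 107]);


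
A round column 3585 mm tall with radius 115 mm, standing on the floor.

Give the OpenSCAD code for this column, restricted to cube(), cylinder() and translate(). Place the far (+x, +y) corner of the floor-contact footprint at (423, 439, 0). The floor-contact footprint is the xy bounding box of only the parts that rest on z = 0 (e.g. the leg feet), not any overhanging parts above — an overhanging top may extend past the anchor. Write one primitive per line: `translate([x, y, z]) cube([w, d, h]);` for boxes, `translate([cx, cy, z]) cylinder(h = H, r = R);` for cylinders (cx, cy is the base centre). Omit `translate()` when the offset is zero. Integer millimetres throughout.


translate([308, 324, 0]) cylinder(h = 3585, r = 115);


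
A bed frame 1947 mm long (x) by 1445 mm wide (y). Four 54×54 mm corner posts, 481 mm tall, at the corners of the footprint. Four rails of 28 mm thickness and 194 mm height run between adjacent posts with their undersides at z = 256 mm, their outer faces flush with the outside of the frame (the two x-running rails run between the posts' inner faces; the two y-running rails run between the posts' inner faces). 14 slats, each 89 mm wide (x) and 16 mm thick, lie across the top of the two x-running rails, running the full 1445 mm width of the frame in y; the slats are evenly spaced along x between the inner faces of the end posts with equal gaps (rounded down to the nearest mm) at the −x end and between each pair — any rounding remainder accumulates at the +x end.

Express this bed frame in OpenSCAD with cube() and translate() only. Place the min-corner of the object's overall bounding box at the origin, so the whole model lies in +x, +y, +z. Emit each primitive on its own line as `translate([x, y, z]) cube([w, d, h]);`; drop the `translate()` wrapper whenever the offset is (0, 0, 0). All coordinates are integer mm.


cube([54, 54, 481]);
translate([0, 1391, 0]) cube([54, 54, 481]);
translate([1893, 0, 0]) cube([54, 54, 481]);
translate([1893, 1391, 0]) cube([54, 54, 481]);
translate([54, 0, 256]) cube([1839, 28, 194]);
translate([54, 1417, 256]) cube([1839, 28, 194]);
translate([0, 54, 256]) cube([28, 1337, 194]);
translate([1919, 54, 256]) cube([28, 1337, 194]);
translate([93, 0, 450]) cube([89, 1445, 16]);
translate([221, 0, 450]) cube([89, 1445, 16]);
translate([349, 0, 450]) cube([89, 1445, 16]);
translate([477, 0, 450]) cube([89, 1445, 16]);
translate([605, 0, 450]) cube([89, 1445, 16]);
translate([733, 0, 450]) cube([89, 1445, 16]);
translate([861, 0, 450]) cube([89, 1445, 16]);
translate([989, 0, 450]) cube([89, 1445, 16]);
translate([1117, 0, 450]) cube([89, 1445, 16]);
translate([1245, 0, 450]) cube([89, 1445, 16]);
translate([1373, 0, 450]) cube([89, 1445, 16]);
translate([1501, 0, 450]) cube([89, 1445, 16]);
translate([1629, 0, 450]) cube([89, 1445, 16]);
translate([1757, 0, 450]) cube([89, 1445, 16]);


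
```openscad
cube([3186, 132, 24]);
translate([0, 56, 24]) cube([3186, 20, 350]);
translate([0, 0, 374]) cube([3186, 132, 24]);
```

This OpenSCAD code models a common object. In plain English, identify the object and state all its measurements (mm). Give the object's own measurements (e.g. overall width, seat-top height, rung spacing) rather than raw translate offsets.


An I-beam lying along x, 3186 mm long. Overall section height 398 mm. Two flanges 132 mm wide (y) and 24 mm thick, one on the floor and one at the top; a web 20 mm thick runs between them, centred on the flange width.


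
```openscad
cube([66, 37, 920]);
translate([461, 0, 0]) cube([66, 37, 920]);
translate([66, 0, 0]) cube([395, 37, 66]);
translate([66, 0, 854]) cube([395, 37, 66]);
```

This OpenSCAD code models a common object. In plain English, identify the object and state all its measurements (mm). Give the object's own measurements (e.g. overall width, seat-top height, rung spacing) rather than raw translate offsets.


A rectangular picture frame lying in the x–z plane (depth along y). The opening is 395 mm wide (x) by 788 mm tall (z), surrounded by a border 66 mm wide on all four sides. The frame is 37 mm deep and is made of two full-height vertical stiles with two horizontal rails fitted between them.


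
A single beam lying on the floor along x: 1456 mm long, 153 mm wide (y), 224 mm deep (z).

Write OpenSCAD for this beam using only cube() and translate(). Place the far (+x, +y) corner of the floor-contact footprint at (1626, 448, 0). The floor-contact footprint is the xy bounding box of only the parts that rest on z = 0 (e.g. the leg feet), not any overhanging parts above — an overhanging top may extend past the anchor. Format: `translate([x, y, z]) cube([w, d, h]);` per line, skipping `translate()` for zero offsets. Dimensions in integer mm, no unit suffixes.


translate([170, 295, 0]) cube([1456, 153, 224]);


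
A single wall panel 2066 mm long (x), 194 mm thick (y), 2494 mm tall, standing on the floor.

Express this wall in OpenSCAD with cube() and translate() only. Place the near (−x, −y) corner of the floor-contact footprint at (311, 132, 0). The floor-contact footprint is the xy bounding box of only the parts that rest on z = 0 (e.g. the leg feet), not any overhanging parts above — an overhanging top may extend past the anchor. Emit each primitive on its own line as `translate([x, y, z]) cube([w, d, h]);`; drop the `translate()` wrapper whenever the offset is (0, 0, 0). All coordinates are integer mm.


translate([311, 132, 0]) cube([2066, 194, 2494]);


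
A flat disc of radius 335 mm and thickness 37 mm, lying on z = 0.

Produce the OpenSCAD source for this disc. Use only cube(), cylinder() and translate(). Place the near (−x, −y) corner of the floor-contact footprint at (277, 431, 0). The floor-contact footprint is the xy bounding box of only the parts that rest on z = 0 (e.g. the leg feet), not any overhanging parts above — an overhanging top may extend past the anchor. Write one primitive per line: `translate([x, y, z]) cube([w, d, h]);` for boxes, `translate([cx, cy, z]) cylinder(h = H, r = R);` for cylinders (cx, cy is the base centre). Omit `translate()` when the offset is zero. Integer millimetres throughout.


translate([612, 766, 0]) cylinder(h = 37, r = 335);


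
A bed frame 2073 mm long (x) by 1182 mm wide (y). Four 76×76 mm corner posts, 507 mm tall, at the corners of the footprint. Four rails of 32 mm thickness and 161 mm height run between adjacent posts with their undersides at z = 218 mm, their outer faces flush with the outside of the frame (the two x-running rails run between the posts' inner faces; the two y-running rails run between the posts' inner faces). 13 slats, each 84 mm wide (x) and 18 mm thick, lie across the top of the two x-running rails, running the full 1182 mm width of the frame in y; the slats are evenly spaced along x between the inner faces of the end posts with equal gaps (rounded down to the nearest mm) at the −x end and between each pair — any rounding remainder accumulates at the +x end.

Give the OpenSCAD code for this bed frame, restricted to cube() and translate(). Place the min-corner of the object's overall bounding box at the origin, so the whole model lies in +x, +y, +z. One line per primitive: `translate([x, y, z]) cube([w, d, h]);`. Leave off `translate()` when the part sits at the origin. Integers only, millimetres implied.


cube([76, 76, 507]);
translate([0, 1106, 0]) cube([76, 76, 507]);
translate([1997, 0, 0]) cube([76, 76, 507]);
translate([1997, 1106, 0]) cube([76, 76, 507]);
translate([76, 0, 218]) cube([1921, 32, 161]);
translate([76, 1150, 218]) cube([1921, 32, 161]);
translate([0, 76, 218]) cube([32, 1030, 161]);
translate([2041, 76, 218]) cube([32, 1030, 161]);
translate([135, 0, 379]) cube([84, 1182, 18]);
translate([278, 0, 379]) cube([84, 1182, 18]);
translate([421, 0, 379]) cube([84, 1182, 18]);
translate([564, 0, 379]) cube([84, 1182, 18]);
translate([707, 0, 379]) cube([84, 1182, 18]);
translate([850, 0, 379]) cube([84, 1182, 18]);
translate([993, 0, 379]) cube([84, 1182, 18]);
translate([1136, 0, 379]) cube([84, 1182, 18]);
translate([1279, 0, 379]) cube([84, 1182, 18]);
translate([1422, 0, 379]) cube([84, 1182, 18]);
translate([1565, 0, 379]) cube([84, 1182, 18]);
translate([1708, 0, 379]) cube([84, 1182, 18]);
translate([1851, 0, 379]) cube([84, 1182, 18]);


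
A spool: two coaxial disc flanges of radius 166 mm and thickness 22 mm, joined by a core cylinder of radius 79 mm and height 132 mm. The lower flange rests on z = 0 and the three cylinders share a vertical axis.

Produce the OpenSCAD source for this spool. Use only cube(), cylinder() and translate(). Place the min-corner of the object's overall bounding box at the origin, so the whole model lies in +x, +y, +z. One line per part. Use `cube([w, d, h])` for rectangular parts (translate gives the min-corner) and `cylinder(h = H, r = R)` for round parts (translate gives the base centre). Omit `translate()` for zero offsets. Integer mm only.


translate([166, 166, 0]) cylinder(h = 22, r = 166);
translate([166, 166, 22]) cylinder(h = 132, r = 79);
translate([166, 166, 154]) cylinder(h = 22, r = 166);


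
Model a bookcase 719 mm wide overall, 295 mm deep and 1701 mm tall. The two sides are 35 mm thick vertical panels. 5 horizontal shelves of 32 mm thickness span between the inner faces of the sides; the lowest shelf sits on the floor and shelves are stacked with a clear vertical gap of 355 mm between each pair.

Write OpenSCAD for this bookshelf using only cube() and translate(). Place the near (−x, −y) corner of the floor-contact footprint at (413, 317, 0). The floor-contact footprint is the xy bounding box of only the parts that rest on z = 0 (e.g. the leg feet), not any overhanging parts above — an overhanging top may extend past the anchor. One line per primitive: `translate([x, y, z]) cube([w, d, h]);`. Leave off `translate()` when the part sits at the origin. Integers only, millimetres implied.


translate([413, 317, 0]) cube([35, 295, 1701]);
translate([1097, 317, 0]) cube([35, 295, 1701]);
translate([448, 317, 0]) cube([649, 295, 32]);
translate([448, 317, 387]) cube([649, 295, 32]);
translate([448, 317, 774]) cube([649, 295, 32]);
translate([448, 317, 1161]) cube([649, 295, 32]);
translate([448, 317, 1548]) cube([649, 295, 32]);


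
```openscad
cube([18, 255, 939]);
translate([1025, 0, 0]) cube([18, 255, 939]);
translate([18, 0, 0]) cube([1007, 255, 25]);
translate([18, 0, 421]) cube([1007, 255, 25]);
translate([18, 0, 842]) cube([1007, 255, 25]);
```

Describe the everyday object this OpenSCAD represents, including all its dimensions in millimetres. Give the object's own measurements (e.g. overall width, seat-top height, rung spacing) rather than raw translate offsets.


An open bookshelf. Two side panels, each 18 mm thick, 255 mm deep and 939 mm tall, stand 1043 mm apart (outside-to-outside). Between them sit 3 shelves, each 25 mm thick and 255 mm deep, spanning the full gap between the sides. The bottom shelf rests on the floor (its underside at z = 0) and the clear gap between one shelf's top and the next shelf's underside is 396 mm.


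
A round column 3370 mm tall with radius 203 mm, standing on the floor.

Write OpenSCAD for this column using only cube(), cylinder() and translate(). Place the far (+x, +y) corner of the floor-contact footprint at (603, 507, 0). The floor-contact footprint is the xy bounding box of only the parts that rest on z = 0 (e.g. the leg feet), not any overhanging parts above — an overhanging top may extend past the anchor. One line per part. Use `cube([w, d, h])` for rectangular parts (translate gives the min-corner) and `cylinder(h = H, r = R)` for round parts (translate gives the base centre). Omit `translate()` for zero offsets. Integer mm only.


translate([400, 304, 0]) cylinder(h = 3370, r = 203);


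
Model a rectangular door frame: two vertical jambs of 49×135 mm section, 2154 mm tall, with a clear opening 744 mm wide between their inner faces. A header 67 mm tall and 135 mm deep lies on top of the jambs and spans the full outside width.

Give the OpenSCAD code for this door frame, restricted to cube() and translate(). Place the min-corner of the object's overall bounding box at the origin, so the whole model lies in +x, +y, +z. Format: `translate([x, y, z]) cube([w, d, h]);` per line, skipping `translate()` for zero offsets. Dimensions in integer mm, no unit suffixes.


cube([49, 135, 2154]);
translate([793, 0, 0]) cube([49, 135, 2154]);
translate([0, 0, 2154]) cube([842, 135, 67]);


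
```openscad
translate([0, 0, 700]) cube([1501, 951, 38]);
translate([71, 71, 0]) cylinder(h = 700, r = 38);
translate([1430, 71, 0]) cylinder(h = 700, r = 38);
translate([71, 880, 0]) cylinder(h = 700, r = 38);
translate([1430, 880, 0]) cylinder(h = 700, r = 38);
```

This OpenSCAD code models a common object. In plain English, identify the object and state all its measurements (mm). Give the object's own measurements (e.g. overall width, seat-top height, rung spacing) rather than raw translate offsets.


A table: top 1501 mm (x) × 951 mm (y), 38 mm thick, upper face at z = 738 mm, on four round legs of 76 mm diameter, each leg's bounding box inset 33 mm from the nearest pair of top edges from z = 0 to the bottom of the top.


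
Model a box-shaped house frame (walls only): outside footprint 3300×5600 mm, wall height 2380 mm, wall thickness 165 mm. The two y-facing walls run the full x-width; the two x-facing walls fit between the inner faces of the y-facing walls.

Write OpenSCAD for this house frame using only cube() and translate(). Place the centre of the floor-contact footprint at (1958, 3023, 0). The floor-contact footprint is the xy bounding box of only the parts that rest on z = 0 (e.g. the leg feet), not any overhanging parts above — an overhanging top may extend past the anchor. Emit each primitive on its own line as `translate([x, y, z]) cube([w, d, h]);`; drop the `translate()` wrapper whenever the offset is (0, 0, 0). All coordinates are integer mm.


translate([308, 223, 0]) cube([3300, 165, 2380]);
translate([308, 5658, 0]) cube([3300, 165, 2380]);
translate([308, 388, 0]) cube([165, 5270, 2380]);
translate([3443, 388, 0]) cube([165, 5270, 2380]);


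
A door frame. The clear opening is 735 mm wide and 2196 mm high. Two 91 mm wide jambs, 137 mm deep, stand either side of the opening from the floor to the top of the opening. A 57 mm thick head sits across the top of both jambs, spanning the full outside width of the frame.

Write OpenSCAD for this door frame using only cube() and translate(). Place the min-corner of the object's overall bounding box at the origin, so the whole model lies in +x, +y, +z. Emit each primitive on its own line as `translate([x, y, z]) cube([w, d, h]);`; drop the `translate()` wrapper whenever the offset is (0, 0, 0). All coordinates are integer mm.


cube([91, 137, 2196]);
translate([826, 0, 0]) cube([91, 137, 2196]);
translate([0, 0, 2196]) cube([917, 137, 57]);


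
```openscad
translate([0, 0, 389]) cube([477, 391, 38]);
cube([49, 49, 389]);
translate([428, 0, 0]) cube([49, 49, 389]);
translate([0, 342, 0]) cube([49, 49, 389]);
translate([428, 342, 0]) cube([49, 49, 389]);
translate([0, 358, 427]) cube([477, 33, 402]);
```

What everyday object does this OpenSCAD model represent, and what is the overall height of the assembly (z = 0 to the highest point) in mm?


A chair. The overall height is 829 mm.

A slab on four corner posts with a tall panel at the back — a chair. The seat slab sits at z = 389 with thickness 38, and the 402 mm backrest starts at the seat top, so the overall height is 389 + 38 + 402 = 829 mm.


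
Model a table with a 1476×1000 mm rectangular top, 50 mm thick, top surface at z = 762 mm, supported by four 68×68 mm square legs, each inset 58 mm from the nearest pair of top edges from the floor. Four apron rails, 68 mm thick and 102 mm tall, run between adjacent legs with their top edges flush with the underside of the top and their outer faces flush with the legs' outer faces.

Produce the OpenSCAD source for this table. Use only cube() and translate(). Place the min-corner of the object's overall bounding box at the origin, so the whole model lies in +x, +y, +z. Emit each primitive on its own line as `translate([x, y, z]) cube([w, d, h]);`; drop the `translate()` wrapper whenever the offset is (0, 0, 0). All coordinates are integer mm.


translate([0, 0, 712]) cube([1476, 1000, 50]);
translate([58, 58, 0]) cube([68, 68, 712]);
translate([1350, 58, 0]) cube([68, 68, 712]);
translate([58, 874, 0]) cube([68, 68, 712]);
translate([1350, 874, 0]) cube([68, 68, 712]);
translate([126, 58, 610]) cube([1224, 68, 102]);
translate([126, 874, 610]) cube([1224, 68, 102]);
translate([58, 126, 610]) cube([68, 748, 102]);
translate([1350, 126, 610]) cube([68, 748, 102]);


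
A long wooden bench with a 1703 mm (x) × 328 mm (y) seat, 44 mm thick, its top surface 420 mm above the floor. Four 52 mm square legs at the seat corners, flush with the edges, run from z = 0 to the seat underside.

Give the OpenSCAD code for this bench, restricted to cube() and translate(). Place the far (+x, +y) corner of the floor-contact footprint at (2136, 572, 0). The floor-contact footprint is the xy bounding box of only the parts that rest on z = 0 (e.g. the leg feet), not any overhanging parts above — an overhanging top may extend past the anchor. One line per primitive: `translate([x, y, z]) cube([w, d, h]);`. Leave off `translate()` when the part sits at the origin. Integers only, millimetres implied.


// leg_h = 420 − 44 = 376
translate([433, 244, 376]) cube([1703, 328, 44]);
translate([433, 244, 0]) cube([52, 52, 376]);
translate([433, 520, 0]) cube([52, 52, 376]);
translate([2084, 244, 0]) cube([52, 52, 376]);
translate([2084, 520, 0]) cube([52, 52, 376]);


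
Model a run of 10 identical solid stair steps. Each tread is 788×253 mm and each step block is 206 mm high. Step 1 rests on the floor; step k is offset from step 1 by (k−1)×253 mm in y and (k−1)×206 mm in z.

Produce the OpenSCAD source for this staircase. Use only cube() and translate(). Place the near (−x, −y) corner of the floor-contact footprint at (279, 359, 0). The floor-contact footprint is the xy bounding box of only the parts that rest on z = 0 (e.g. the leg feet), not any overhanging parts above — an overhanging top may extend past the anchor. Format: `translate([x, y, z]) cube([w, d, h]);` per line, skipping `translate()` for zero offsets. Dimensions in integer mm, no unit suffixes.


translate([279, 359, 0]) cube([788, 253, 206]);
translate([279, 612, 206]) cube([788, 253, 206]);
translate([279, 865, 412]) cube([788, 253, 206]);
translate([279, 1118, 618]) cube([788, 253, 206]);
translate([279, 1371, 824]) cube([788, 253, 206]);
translate([279, 1624, 1030]) cube([788, 253, 206]);
translate([279, 1877, 1236]) cube([788, 253, 206]);
translate([279, 2130, 1442]) cube([788, 253, 206]);
translate([279, 2383, 1648]) cube([788, 253, 206]);
translate([279, 2636, 1854]) cube([788, 253, 206]);


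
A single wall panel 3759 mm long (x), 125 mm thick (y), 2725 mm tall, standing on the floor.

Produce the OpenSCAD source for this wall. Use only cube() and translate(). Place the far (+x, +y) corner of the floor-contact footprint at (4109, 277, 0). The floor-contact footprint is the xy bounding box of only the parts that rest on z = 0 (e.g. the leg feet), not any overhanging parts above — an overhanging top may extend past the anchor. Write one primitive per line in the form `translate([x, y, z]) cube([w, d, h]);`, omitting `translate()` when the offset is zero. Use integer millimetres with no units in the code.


translate([350, 152, 0]) cube([3759, 125, 2725]);


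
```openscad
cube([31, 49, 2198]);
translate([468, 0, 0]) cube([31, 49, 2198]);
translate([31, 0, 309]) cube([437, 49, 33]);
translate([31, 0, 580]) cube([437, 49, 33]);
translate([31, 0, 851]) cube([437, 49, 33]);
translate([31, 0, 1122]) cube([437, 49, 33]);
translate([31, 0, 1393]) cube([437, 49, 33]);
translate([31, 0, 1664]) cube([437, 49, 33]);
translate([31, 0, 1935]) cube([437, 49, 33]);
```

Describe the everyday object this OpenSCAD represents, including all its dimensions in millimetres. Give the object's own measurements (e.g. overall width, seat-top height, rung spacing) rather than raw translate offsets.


A straight ladder. Two 31×49 mm vertical rails, 2198 mm tall, stand 499 mm apart (outside-to-outside) with their front faces coplanar on the −y side. 7 rungs, each 49 mm deep and 33 mm tall, span between the inner faces of the rails, front faces flush with the rails. The lowest rung's underside is at z = 309 mm and rungs are spaced 271 mm apart (underside to underside).


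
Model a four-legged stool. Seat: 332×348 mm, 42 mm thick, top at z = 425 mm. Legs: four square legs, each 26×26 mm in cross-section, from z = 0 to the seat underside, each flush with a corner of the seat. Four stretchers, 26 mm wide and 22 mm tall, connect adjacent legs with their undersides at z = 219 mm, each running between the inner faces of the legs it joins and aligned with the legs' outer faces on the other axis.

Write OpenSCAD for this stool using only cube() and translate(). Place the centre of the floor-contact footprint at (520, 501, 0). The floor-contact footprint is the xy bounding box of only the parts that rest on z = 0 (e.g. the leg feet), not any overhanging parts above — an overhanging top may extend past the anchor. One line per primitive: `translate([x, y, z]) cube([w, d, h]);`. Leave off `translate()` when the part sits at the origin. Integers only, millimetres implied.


// leg_h = 425 - 42 = 383
// stretcher span = 332 - 2*26 = 280
translate([354, 327, 383]) cube([332, 348, 42]);
translate([354, 327, 0]) cube([26, 26, 383]);
translate([660, 327, 0]) cube([26, 26, 383]);
translate([354, 649, 0]) cube([26, 26, 383]);
translate([660, 649, 0]) cube([26, 26, 383]);
translate([380, 327, 219]) cube([280, 26, 22]);
translate([380, 649, 219]) cube([280, 26, 22]);
translate([354, 353, 219]) cube([26, 296, 22]);
translate([660, 353, 219]) cube([26, 296, 22]);


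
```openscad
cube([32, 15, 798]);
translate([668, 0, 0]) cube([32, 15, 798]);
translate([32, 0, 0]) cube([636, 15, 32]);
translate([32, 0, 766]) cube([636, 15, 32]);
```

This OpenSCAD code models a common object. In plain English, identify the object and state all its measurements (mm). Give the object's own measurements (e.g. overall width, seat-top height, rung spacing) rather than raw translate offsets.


A rectangular picture frame lying in the x–z plane (depth along y). The opening is 636 mm wide (x) by 734 mm tall (z), surrounded by a border 32 mm wide on all four sides. The frame is 15 mm deep and is made of two full-height vertical stiles with two horizontal rails fitted between them.


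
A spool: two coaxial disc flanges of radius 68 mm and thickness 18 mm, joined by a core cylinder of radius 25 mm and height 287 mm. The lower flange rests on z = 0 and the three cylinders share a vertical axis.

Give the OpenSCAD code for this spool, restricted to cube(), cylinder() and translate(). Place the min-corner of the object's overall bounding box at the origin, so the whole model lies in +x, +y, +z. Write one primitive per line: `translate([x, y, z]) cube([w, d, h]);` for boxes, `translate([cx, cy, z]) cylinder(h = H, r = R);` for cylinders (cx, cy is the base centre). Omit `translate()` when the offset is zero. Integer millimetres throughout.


translate([68, 68, 0]) cylinder(h = 18, r = 68);
translate([68, 68, 18]) cylinder(h = 287, r = 25);
translate([68, 68, 305]) cylinder(h = 18, r = 68);


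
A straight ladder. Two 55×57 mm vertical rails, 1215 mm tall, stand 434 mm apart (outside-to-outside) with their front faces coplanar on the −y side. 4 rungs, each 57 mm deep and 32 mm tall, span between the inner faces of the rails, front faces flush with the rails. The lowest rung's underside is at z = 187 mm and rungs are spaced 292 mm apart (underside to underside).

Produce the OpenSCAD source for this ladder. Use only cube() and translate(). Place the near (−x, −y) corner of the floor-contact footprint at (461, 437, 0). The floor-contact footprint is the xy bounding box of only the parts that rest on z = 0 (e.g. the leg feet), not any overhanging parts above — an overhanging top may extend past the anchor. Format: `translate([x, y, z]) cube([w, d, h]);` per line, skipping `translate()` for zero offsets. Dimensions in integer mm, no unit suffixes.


translate([461, 437, 0]) cube([55, 57, 1215]);
translate([840, 437, 0]) cube([55, 57, 1215]);
translate([516, 437, 187]) cube([324, 57, 32]);
translate([516, 437, 479]) cube([324, 57, 32]);
translate([516, 437, 771]) cube([324, 57, 32]);
translate([516, 437, 1063]) cube([324, 57, 32]);


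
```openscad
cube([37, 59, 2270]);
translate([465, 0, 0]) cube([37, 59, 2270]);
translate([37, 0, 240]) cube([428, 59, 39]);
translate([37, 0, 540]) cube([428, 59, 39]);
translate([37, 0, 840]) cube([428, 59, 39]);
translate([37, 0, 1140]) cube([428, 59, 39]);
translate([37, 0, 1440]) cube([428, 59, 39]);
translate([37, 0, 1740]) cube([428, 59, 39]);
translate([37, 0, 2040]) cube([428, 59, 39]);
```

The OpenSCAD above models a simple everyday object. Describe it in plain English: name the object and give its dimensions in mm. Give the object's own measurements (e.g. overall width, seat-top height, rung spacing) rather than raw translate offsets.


A straight ladder. Two 37×59 mm vertical rails, 2270 mm tall, stand 502 mm apart (outside-to-outside) with their front faces coplanar on the −y side. 7 rungs, each 59 mm deep and 39 mm tall, span between the inner faces of the rails, front faces flush with the rails. The lowest rung's underside is at z = 240 mm and rungs are spaced 300 mm apart (underside to underside).
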